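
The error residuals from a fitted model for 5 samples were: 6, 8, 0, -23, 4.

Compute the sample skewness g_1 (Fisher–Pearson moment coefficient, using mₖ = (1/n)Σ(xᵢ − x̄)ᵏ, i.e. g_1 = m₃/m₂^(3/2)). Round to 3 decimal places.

x̄ = (6 + 8 + 0 - 23 + 4) / 5 = -1.0000
deviations (xᵢ − x̄): 7.0000, 9.0000, 1.0000, -22.0000, 5.0000
Σ(xᵢ − x̄)² = 640.0000 ⇒ m₂ = 640.0000/5 = 128.00000
Σ(xᵢ − x̄)³ = -9450.0000 ⇒ m₃ = -9450.0000/5 = -1890.00000
m₂^(3/2) = 128.00000^(1.5) = 1448.15469
g_1 = m₃ / m₂^(3/2) = -1890.00000 / 1448.15469 ≈ -1.305

-1.305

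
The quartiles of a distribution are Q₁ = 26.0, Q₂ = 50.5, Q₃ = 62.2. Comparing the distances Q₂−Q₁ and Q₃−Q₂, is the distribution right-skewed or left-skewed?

left-skewed

Q₂ − Q₁ = 24.5;  Q₃ − Q₂ = 11.7
Q₂ − Q₁ > Q₃ − Q₂ ⇒ the lower half is more spread out ⇒ left-skewed.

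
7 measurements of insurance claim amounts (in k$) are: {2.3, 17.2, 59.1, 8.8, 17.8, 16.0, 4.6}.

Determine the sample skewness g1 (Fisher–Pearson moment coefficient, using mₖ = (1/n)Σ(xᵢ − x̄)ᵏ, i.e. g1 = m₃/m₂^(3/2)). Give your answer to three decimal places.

1.599

x̄ = (2.3 + 17.2 + 59.1 + 8.8 + 17.8 + 16.0 + 4.6) / 7 = 17.9714
deviations (xᵢ − x̄): -15.6714, -0.7714, 41.1286, -9.1714, -0.1714, -1.9714, -13.3714
Σ(xᵢ − x̄)² = 2204.5743 ⇒ m₂ = 2204.5743/7 = 314.93918
Σ(xᵢ − x̄)³ = 62552.2897 ⇒ m₃ = 62552.2897/7 = 8936.04138
m₂^(3/2) = 314.93918^(1.5) = 5589.07640
g1 = m₃ / m₂^(3/2) = 8936.04138 / 5589.07640 ≈ 1.599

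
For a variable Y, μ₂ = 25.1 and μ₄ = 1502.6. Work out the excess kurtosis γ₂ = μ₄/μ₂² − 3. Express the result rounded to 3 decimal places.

μ₂² = 25.1² = 630.01000
μ₄/μ₂² = 1502.6 / 630.01000 = 2.38504
γ₂ = 2.38504 − 3 ≈ -0.615

-0.615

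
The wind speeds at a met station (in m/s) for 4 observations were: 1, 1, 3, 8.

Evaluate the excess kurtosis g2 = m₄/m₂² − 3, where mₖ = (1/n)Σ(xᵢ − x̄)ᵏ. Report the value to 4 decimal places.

-0.9103

x̄ = 3.2500
Σ(xᵢ − x̄)² = 32.7500 ⇒ m₂ = 8.18750
Σ(xᵢ − x̄)⁴ = 560.3281 ⇒ m₄ = 140.08203
m₂² = 67.03516
g2 = m₄/m₂² − 3 = 2.08968 − 3 ≈ -0.9103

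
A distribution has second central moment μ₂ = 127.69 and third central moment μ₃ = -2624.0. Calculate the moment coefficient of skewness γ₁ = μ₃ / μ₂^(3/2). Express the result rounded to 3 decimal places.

σ = √μ₂ = √127.69 = 11.30000
σ³ = μ₂^(3/2) = 1442.89700
γ₁ = μ₃/σ³ = -2624.0 / 1442.89700 ≈ -1.819

-1.819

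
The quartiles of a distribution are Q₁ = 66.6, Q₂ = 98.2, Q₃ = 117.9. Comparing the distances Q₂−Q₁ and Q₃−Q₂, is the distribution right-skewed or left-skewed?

Q₂ − Q₁ = 31.6;  Q₃ − Q₂ = 19.7
Q₂ − Q₁ > Q₃ − Q₂ ⇒ the lower half is more spread out ⇒ left-skewed.

left-skewed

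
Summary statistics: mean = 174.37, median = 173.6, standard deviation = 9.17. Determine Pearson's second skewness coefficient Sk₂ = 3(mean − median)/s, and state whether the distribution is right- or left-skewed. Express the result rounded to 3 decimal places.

0.252, right-skewed

Sk₂ = 3(174.37 − 173.6) / 9.17 = 3 × 0.7700 / 9.17
    = 2.3100 / 9.17 ≈ 0.252
Sk₂ > 0 ⇒ mean > median ⇒ right-skewed (positive skew).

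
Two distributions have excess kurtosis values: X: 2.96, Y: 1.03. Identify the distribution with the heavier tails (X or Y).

Higher excess kurtosis ⇒ heavier tails relative to the normal distribution.
2.96 vs 1.03: the larger is 2.96, so X has heavier tails.

X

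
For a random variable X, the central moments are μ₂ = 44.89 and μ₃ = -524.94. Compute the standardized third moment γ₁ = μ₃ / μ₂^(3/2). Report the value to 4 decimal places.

σ = √μ₂ = √44.89 = 6.70000
σ³ = μ₂^(3/2) = 300.76300
γ₁ = μ₃/σ³ = -524.94 / 300.76300 ≈ -1.7454

-1.7454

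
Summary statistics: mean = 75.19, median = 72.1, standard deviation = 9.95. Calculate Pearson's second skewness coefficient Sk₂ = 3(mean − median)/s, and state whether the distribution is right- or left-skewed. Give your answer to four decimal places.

Sk₂ = 3(75.19 − 72.1) / 9.95 = 3 × 3.0900 / 9.95
    = 9.2700 / 9.95 ≈ 0.9317
Sk₂ > 0 ⇒ mean > median ⇒ right-skewed (positive skew).

0.9317, right-skewed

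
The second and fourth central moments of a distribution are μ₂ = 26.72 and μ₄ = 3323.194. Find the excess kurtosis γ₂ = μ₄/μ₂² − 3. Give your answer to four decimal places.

μ₂² = 26.72² = 713.95840
μ₄/μ₂² = 3323.194 / 713.95840 = 4.65460
γ₂ = 4.65460 − 3 ≈ 1.6546

1.6546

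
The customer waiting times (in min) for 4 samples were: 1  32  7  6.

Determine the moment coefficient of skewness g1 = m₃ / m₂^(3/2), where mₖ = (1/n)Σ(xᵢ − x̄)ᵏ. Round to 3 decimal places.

x̄ = (1 + 32 + 7 + 6) / 4 = 11.5000
deviations (xᵢ − x̄): -10.5000, 20.5000, -4.5000, -5.5000
Σ(xᵢ − x̄)² = 581.0000 ⇒ m₂ = 581.0000/4 = 145.25000
Σ(xᵢ − x̄)³ = 7200.0000 ⇒ m₃ = 7200.0000/4 = 1800.00000
m₂^(3/2) = 145.25000^(1.5) = 1750.54876
g1 = m₃ / m₂^(3/2) = 1800.00000 / 1750.54876 ≈ 1.028

1.028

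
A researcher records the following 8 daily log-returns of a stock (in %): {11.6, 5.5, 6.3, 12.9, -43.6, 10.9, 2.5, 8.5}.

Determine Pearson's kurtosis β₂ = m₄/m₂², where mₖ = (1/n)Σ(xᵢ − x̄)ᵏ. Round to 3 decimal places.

5.754

x̄ = 1.8250
Σ(xᵢ − x̄)² = 2442.5350 ⇒ m₂ = 305.31688
Σ(xᵢ − x̄)⁴ = 4291271.5563 ⇒ m₄ = 536408.94454
m₂² = 93218.39416
β₂ = m₄/m₂² = 536408.94454 / 93218.39416 ≈ 5.754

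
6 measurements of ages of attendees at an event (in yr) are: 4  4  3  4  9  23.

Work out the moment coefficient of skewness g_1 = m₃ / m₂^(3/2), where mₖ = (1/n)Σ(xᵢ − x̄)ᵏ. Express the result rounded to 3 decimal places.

x̄ = (4 + 4 + 3 + 4 + 9 + 23) / 6 = 7.8333
deviations (xᵢ − x̄): -3.8333, -3.8333, -4.8333, -3.8333, 1.1667, 15.1667
Σ(xᵢ − x̄)² = 298.8333 ⇒ m₂ = 298.8333/6 = 49.80556
Σ(xᵢ − x̄)³ = 3208.4444 ⇒ m₃ = 3208.4444/6 = 534.74074
m₂^(3/2) = 49.80556^(1.5) = 351.49300
g_1 = m₃ / m₂^(3/2) = 534.74074 / 351.49300 ≈ 1.521

1.521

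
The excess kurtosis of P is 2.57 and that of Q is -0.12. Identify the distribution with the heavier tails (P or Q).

P

Higher excess kurtosis ⇒ heavier tails relative to the normal distribution.
2.57 vs -0.12: the larger is 2.57, so P has heavier tails. (P is leptokurtic — heavier-than-normal tails; the other is platykurtic.)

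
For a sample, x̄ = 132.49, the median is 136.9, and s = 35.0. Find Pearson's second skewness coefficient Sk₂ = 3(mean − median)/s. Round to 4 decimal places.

-0.3780

Sk₂ = 3(132.49 − 136.9) / 35.0 = 3 × -4.4100 / 35.0
    = -13.2300 / 35.0 ≈ -0.3780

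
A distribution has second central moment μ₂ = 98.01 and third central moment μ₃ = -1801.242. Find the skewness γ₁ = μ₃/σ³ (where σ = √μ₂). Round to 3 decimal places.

-1.856

σ = √μ₂ = √98.01 = 9.90000
σ³ = μ₂^(3/2) = 970.29900
γ₁ = μ₃/σ³ = -1801.242 / 970.29900 ≈ -1.856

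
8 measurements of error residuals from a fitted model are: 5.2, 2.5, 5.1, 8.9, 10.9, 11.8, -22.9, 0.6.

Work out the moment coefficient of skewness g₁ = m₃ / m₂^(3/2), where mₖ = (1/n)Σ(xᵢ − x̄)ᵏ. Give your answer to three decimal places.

x̄ = (5.2 + 2.5 + 5.1 + 8.9 + 10.9 + 11.8 - 22.9 + 0.6) / 8 = 2.7625
deviations (xᵢ − x̄): 2.4375, -0.2625, 2.3375, 6.1375, 8.1375, 9.0375, -25.6625, -2.1625
Σ(xᵢ − x̄)² = 860.2788 ⇒ m₂ = 860.2788/8 = 107.53484
Σ(xᵢ − x̄)³ = -15375.0732 ⇒ m₃ = -15375.0732/8 = -1921.88415
m₂^(3/2) = 107.53484^(1.5) = 1115.12567
g₁ = m₃ / m₂^(3/2) = -1921.88415 / 1115.12567 ≈ -1.723

-1.723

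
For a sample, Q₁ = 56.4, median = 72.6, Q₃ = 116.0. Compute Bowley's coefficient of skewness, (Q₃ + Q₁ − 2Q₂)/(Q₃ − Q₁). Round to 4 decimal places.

numerator: Q₃ + Q₁ − 2Q₂ = 116.0 + 56.4 − 2×72.6 = 27.2000
denominator: Q₃ − Q₁ = 116.0 − 56.4 = 59.6000
Bowley skewness = 27.2000 / 59.6000 ≈ 0.4564

0.4564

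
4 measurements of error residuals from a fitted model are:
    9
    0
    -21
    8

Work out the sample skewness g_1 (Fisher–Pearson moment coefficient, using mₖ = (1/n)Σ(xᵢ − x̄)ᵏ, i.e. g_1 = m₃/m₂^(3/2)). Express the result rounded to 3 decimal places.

x̄ = (9 + 0 - 21 + 8) / 4 = -1.0000
deviations (xᵢ − x̄): 10.0000, 1.0000, -20.0000, 9.0000
Σ(xᵢ − x̄)² = 582.0000 ⇒ m₂ = 582.0000/4 = 145.50000
Σ(xᵢ − x̄)³ = -6270.0000 ⇒ m₃ = -6270.0000/4 = -1567.50000
m₂^(3/2) = 145.50000^(1.5) = 1755.07019
g_1 = m₃ / m₂^(3/2) = -1567.50000 / 1755.07019 ≈ -0.893

-0.893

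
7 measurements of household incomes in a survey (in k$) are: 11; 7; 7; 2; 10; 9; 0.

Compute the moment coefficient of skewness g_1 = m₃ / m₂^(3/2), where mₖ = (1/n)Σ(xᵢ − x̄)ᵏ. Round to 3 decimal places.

-0.613

x̄ = (11 + 7 + 7 + 2 + 10 + 9 + 0) / 7 = 6.5714
deviations (xᵢ − x̄): 4.4286, 0.4286, 0.4286, -4.5714, 3.4286, 2.4286, -6.5714
Σ(xᵢ − x̄)² = 101.7143 ⇒ m₂ = 101.7143/7 = 14.53061
Σ(xᵢ − x̄)³ = -237.6735 ⇒ m₃ = -237.6735/7 = -33.95335
m₂^(3/2) = 14.53061^(1.5) = 55.38930
g_1 = m₃ / m₂^(3/2) = -33.95335 / 55.38930 ≈ -0.613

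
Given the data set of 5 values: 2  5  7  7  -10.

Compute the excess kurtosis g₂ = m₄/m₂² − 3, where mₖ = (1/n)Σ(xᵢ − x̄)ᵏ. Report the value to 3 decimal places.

x̄ = 2.2000
Σ(xᵢ − x̄)² = 202.8000 ⇒ m₂ = 40.56000
Σ(xᵢ − x̄)⁴ = 23276.4960 ⇒ m₄ = 4655.29920
m₂² = 1645.11360
g₂ = m₄/m₂² − 3 = 2.82977 − 3 ≈ -0.170

-0.170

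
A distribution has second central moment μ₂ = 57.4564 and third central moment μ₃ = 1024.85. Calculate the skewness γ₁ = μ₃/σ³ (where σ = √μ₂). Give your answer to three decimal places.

2.353

σ = √μ₂ = √57.4564 = 7.58000
σ³ = μ₂^(3/2) = 435.51951
γ₁ = μ₃/σ³ = 1024.85 / 435.51951 ≈ 2.353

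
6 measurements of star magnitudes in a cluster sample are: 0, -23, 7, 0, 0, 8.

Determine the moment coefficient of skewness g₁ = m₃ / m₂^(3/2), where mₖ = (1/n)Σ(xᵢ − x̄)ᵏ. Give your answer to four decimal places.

-1.3546

x̄ = (0 - 23 + 7 + 0 + 0 + 8) / 6 = -1.3333
deviations (xᵢ − x̄): 1.3333, -21.6667, 8.3333, 1.3333, 1.3333, 9.3333
Σ(xᵢ − x̄)² = 631.3333 ⇒ m₂ = 631.3333/6 = 105.22222
Σ(xᵢ − x̄)³ = -8772.4444 ⇒ m₃ = -8772.4444/6 = -1462.07407
m₂^(3/2) = 105.22222^(1.5) = 1079.34729
g₁ = m₃ / m₂^(3/2) = -1462.07407 / 1079.34729 ≈ -1.3546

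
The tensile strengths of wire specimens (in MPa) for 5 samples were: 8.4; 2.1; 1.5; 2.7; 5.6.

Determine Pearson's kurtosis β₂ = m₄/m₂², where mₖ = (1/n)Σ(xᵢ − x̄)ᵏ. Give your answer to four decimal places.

x̄ = 4.0600
Σ(xᵢ − x̄)² = 33.4520 ⇒ m₂ = 6.69040
Σ(xᵢ − x̄)⁴ = 421.5329 ⇒ m₄ = 84.30658
m₂² = 44.76145
β₂ = m₄/m₂² = 84.30658 / 44.76145 ≈ 1.8835

1.8835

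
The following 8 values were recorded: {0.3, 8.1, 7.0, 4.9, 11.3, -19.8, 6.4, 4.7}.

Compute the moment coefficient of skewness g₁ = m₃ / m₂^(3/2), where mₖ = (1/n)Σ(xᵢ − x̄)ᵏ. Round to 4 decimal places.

-1.8153

x̄ = (0.3 + 8.1 + 7.0 + 4.9 + 11.3 - 19.8 + 6.4 + 4.7) / 8 = 2.8625
deviations (xᵢ − x̄): -2.5625, 5.2375, 4.1375, 2.0375, 8.4375, -22.6625, 3.5375, 1.8375
Σ(xᵢ − x̄)² = 655.9388 ⇒ m₂ = 655.9388/8 = 81.99234
Σ(xᵢ − x̄)³ = -10781.9255 ⇒ m₃ = -10781.9255/8 = -1347.74068
m₂^(3/2) = 81.99234^(1.5) = 742.43759
g₁ = m₃ / m₂^(3/2) = -1347.74068 / 742.43759 ≈ -1.8153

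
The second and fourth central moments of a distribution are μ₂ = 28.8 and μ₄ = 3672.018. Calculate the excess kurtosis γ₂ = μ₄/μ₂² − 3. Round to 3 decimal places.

1.427

μ₂² = 28.8² = 829.44000
μ₄/μ₂² = 3672.018 / 829.44000 = 4.42711
γ₂ = 4.42711 − 3 ≈ 1.427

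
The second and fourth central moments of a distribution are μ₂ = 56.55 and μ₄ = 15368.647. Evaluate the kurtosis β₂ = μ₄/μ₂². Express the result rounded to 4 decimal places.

μ₂² = 56.55² = 3197.90250
μ₄/μ₂² = 15368.647 / 3197.90250 = 4.80585
β₂ ≈ 4.8059

4.8059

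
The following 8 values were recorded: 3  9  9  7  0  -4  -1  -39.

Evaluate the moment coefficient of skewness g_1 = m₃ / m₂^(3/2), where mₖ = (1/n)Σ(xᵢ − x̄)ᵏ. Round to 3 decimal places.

x̄ = (3 + 9 + 9 + 7 + 0 - 4 - 1 - 39) / 8 = -2.0000
deviations (xᵢ − x̄): 5.0000, 11.0000, 11.0000, 9.0000, 2.0000, -2.0000, 1.0000, -37.0000
Σ(xᵢ − x̄)² = 1726.0000 ⇒ m₂ = 1726.0000/8 = 215.75000
Σ(xᵢ − x̄)³ = -47136.0000 ⇒ m₃ = -47136.0000/8 = -5892.00000
m₂^(3/2) = 215.75000^(1.5) = 3169.02895
g_1 = m₃ / m₂^(3/2) = -5892.00000 / 3169.02895 ≈ -1.859

-1.859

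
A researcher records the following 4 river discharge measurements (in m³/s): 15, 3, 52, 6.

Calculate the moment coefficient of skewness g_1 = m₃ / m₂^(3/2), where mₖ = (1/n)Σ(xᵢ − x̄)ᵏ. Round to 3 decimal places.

0.989

x̄ = (15 + 3 + 52 + 6) / 4 = 19.0000
deviations (xᵢ − x̄): -4.0000, -16.0000, 33.0000, -13.0000
Σ(xᵢ − x̄)² = 1530.0000 ⇒ m₂ = 1530.0000/4 = 382.50000
Σ(xᵢ − x̄)³ = 29580.0000 ⇒ m₃ = 29580.0000/4 = 7395.00000
m₂^(3/2) = 382.50000^(1.5) = 7480.78476
g_1 = m₃ / m₂^(3/2) = 7395.00000 / 7480.78476 ≈ 0.989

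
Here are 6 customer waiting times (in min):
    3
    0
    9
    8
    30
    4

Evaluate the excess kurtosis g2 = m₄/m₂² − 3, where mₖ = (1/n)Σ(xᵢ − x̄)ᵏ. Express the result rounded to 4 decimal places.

x̄ = 9.0000
Σ(xᵢ − x̄)² = 584.0000 ⇒ m₂ = 97.33333
Σ(xᵢ − x̄)⁴ = 202964.0000 ⇒ m₄ = 33827.33333
m₂² = 9473.77778
g2 = m₄/m₂² − 3 = 3.57063 − 3 ≈ 0.5706

0.5706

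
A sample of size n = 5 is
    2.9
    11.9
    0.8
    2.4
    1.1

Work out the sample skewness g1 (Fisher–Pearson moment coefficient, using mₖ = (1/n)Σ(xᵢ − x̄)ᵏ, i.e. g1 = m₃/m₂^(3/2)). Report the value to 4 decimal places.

1.3668

x̄ = (2.9 + 11.9 + 0.8 + 2.4 + 1.1) / 5 = 3.8200
deviations (xᵢ − x̄): -0.9200, 8.0800, -3.0200, -1.4200, -2.7200
Σ(xᵢ − x̄)² = 84.6680 ⇒ m₂ = 84.6680/5 = 16.93360
Σ(xᵢ − x̄)³ = 476.2049 ⇒ m₃ = 476.2049/5 = 95.24098
m₂^(3/2) = 16.93360^(1.5) = 69.68254
g1 = m₃ / m₂^(3/2) = 95.24098 / 69.68254 ≈ 1.3668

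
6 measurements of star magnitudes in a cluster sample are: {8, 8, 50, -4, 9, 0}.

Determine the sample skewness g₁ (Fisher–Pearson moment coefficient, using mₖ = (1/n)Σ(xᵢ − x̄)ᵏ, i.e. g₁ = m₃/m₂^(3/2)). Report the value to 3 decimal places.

1.492

x̄ = (8 + 8 + 50 - 4 + 9 + 0) / 6 = 11.8333
deviations (xᵢ − x̄): -3.8333, -3.8333, 38.1667, -15.8333, -2.8333, -11.8333
Σ(xᵢ − x̄)² = 1884.8333 ⇒ m₂ = 1884.8333/6 = 314.13889
Σ(xᵢ − x̄)³ = 49835.4444 ⇒ m₃ = 49835.4444/6 = 8305.90741
m₂^(3/2) = 314.13889^(1.5) = 5567.78626
g₁ = m₃ / m₂^(3/2) = 8305.90741 / 5567.78626 ≈ 1.492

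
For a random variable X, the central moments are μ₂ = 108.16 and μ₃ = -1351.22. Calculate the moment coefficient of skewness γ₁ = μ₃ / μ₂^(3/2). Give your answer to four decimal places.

σ = √μ₂ = √108.16 = 10.40000
σ³ = μ₂^(3/2) = 1124.86400
γ₁ = μ₃/σ³ = -1351.22 / 1124.86400 ≈ -1.2012

-1.2012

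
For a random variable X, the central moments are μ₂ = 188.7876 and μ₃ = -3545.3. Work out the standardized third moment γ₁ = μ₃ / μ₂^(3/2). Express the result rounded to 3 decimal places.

-1.367

σ = √μ₂ = √188.7876 = 13.74000
σ³ = μ₂^(3/2) = 2593.94162
γ₁ = μ₃/σ³ = -3545.3 / 2593.94162 ≈ -1.367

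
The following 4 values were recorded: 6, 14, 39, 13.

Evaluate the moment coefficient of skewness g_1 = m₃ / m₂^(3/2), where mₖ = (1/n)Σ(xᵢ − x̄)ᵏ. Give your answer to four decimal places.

x̄ = (6 + 14 + 39 + 13) / 4 = 18.0000
deviations (xᵢ − x̄): -12.0000, -4.0000, 21.0000, -5.0000
Σ(xᵢ − x̄)² = 626.0000 ⇒ m₂ = 626.0000/4 = 156.50000
Σ(xᵢ − x̄)³ = 7344.0000 ⇒ m₃ = 7344.0000/4 = 1836.00000
m₂^(3/2) = 156.50000^(1.5) = 1957.81437
g_1 = m₃ / m₂^(3/2) = 1836.00000 / 1957.81437 ≈ 0.9378

0.9378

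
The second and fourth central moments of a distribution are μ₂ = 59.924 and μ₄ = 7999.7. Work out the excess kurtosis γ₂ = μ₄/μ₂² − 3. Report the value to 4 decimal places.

-0.7722

μ₂² = 59.924² = 3590.88578
μ₄/μ₂² = 7999.7 / 3590.88578 = 2.22778
γ₂ = 2.22778 − 3 ≈ -0.7722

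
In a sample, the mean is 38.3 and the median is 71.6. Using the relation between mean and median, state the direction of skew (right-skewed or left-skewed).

left-skewed

mean − median = 38.3 − 71.6 = -33.3
mean < median ⇒ the longer tail is on the left ⇒ left-skewed (negatively skewed).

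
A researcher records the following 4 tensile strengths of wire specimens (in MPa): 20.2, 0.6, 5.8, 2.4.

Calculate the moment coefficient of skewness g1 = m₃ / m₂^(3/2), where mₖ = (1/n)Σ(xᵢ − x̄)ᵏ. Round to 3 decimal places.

0.962

x̄ = (20.2 + 0.6 + 5.8 + 2.4) / 4 = 7.2500
deviations (xᵢ − x̄): 12.9500, -6.6500, -1.4500, -4.8500
Σ(xᵢ − x̄)² = 237.5500 ⇒ m₂ = 237.5500/4 = 59.38750
Σ(xᵢ − x̄)³ = 1760.5350 ⇒ m₃ = 1760.5350/4 = 440.13375
m₂^(3/2) = 59.38750^(1.5) = 457.65959
g1 = m₃ / m₂^(3/2) = 440.13375 / 457.65959 ≈ 0.962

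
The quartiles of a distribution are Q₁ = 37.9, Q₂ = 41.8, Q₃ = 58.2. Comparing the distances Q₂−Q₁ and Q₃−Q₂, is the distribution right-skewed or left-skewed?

right-skewed

Q₂ − Q₁ = 3.9;  Q₃ − Q₂ = 16.4
Q₃ − Q₂ > Q₂ − Q₁ ⇒ the upper half is more spread out ⇒ right-skewed.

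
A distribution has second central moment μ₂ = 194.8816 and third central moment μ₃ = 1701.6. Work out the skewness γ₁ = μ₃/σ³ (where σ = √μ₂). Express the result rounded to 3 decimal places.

σ = √μ₂ = √194.8816 = 13.96000
σ³ = μ₂^(3/2) = 2720.54714
γ₁ = μ₃/σ³ = 1701.6 / 2720.54714 ≈ 0.625

0.625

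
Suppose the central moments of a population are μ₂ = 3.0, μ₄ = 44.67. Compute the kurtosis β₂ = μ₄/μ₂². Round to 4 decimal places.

4.9633

μ₂² = 3.0² = 9.00000
μ₄/μ₂² = 44.67 / 9.00000 = 4.96333
β₂ ≈ 4.9633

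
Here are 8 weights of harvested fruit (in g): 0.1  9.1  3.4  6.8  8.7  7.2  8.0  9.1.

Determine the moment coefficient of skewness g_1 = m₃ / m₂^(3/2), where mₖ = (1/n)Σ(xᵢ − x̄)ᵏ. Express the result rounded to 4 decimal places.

x̄ = (0.1 + 9.1 + 3.4 + 6.8 + 8.7 + 7.2 + 8.0 + 9.1) / 8 = 6.5500
deviations (xᵢ − x̄): -6.4500, 2.5500, -3.1500, 0.2500, 2.1500, 0.6500, 1.4500, 2.5500
Σ(xᵢ − x̄)² = 71.7400 ⇒ m₂ = 71.7400/8 = 8.96750
Σ(xᵢ − x̄)³ = -253.1520 ⇒ m₃ = -253.1520/8 = -31.64400
m₂^(3/2) = 8.96750^(1.5) = 26.85388
g_1 = m₃ / m₂^(3/2) = -31.64400 / 26.85388 ≈ -1.1784

-1.1784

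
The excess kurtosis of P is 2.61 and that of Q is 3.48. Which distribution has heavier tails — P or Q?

Q

Higher excess kurtosis ⇒ heavier tails relative to the normal distribution.
2.61 vs 3.48: the larger is 3.48, so Q has heavier tails.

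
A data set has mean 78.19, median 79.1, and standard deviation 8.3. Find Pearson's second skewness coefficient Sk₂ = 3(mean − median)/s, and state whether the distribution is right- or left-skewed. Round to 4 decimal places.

-0.3289, left-skewed

Sk₂ = 3(78.19 − 79.1) / 8.3 = 3 × -0.9100 / 8.3
    = -2.7300 / 8.3 ≈ -0.3289
Sk₂ < 0 ⇒ mean < median ⇒ left-skewed (negative skew).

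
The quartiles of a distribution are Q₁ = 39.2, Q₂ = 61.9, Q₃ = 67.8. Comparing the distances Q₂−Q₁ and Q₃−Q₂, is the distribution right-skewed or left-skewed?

Q₂ − Q₁ = 22.7;  Q₃ − Q₂ = 5.9
Q₂ − Q₁ > Q₃ − Q₂ ⇒ the lower half is more spread out ⇒ left-skewed.

left-skewed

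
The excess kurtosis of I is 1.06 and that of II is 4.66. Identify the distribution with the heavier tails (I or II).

II

Higher excess kurtosis ⇒ heavier tails relative to the normal distribution.
1.06 vs 4.66: the larger is 4.66, so II has heavier tails.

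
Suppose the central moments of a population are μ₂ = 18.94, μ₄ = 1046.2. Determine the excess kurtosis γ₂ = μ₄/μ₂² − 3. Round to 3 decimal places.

-0.084

μ₂² = 18.94² = 358.72360
μ₄/μ₂² = 1046.2 / 358.72360 = 2.91645
γ₂ = 2.91645 − 3 ≈ -0.084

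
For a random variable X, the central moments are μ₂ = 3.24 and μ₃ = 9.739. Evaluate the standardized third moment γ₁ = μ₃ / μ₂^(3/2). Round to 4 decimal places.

σ = √μ₂ = √3.24 = 1.80000
σ³ = μ₂^(3/2) = 5.83200
γ₁ = μ₃/σ³ = 9.739 / 5.83200 ≈ 1.6699

1.6699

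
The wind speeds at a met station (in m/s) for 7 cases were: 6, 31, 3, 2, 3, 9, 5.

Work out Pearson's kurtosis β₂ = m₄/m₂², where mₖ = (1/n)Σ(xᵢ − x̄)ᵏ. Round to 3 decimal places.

4.675

x̄ = 8.4286
Σ(xᵢ − x̄)² = 627.7143 ⇒ m₂ = 89.67347
Σ(xᵢ − x̄)⁴ = 263176.9038 ⇒ m₄ = 37596.70054
m₂² = 8041.33111
β₂ = m₄/m₂² = 37596.70054 / 8041.33111 ≈ 4.675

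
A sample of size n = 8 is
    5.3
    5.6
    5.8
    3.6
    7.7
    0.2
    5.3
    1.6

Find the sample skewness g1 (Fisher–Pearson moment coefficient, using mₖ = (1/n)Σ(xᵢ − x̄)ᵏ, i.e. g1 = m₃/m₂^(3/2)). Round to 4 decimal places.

x̄ = (5.3 + 5.6 + 5.8 + 3.6 + 7.7 + 0.2 + 5.3 + 1.6) / 8 = 4.3875
deviations (xᵢ − x̄): 0.9125, 1.2125, 1.4125, -0.7875, 3.3125, -4.1875, 0.9125, -2.7875
Σ(xᵢ − x̄)² = 42.0287 ⇒ m₂ = 42.0287/8 = 5.25359
Σ(xᵢ − x̄)³ = -53.1089 ⇒ m₃ = -53.1089/8 = -6.63861
m₂^(3/2) = 5.25359^(1.5) = 12.04161
g1 = m₃ / m₂^(3/2) = -6.63861 / 12.04161 ≈ -0.5513

-0.5513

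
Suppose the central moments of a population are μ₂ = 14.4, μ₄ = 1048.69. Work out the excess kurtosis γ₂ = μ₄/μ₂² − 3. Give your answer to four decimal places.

μ₂² = 14.4² = 207.36000
μ₄/μ₂² = 1048.69 / 207.36000 = 5.05734
γ₂ = 5.05734 − 3 ≈ 2.0573

2.0573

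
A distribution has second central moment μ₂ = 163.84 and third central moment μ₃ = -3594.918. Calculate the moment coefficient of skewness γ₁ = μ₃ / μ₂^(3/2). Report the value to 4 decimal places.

σ = √μ₂ = √163.84 = 12.80000
σ³ = μ₂^(3/2) = 2097.15200
γ₁ = μ₃/σ³ = -3594.918 / 2097.15200 ≈ -1.7142

-1.7142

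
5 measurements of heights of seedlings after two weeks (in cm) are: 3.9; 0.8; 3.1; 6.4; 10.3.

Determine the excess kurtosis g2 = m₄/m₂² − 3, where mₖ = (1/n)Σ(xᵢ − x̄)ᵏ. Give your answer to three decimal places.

x̄ = 4.9000
Σ(xᵢ − x̄)² = 52.4600 ⇒ m₂ = 10.49200
Σ(xᵢ − x̄)⁴ = 1149.4418 ⇒ m₄ = 229.88836
m₂² = 110.08206
g2 = m₄/m₂² − 3 = 2.08834 − 3 ≈ -0.912

-0.912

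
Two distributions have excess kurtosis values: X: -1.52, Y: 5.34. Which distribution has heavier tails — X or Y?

Higher excess kurtosis ⇒ heavier tails relative to the normal distribution.
-1.52 vs 5.34: the larger is 5.34, so Y has heavier tails. (Y is leptokurtic — heavier-than-normal tails; the other is platykurtic.)

Y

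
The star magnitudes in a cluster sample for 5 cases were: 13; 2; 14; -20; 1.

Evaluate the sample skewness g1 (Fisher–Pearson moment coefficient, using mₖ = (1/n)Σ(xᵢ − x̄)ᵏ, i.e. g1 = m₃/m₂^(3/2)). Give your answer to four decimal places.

-0.8263

x̄ = (13 + 2 + 14 - 20 + 1) / 5 = 2.0000
deviations (xᵢ − x̄): 11.0000, 0.0000, 12.0000, -22.0000, -1.0000
Σ(xᵢ − x̄)² = 750.0000 ⇒ m₂ = 750.0000/5 = 150.00000
Σ(xᵢ − x̄)³ = -7590.0000 ⇒ m₃ = -7590.0000/5 = -1518.00000
m₂^(3/2) = 150.00000^(1.5) = 1837.11731
g1 = m₃ / m₂^(3/2) = -1518.00000 / 1837.11731 ≈ -0.8263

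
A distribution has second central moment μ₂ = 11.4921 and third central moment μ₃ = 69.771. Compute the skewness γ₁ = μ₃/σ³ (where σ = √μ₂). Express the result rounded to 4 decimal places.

1.7909

σ = √μ₂ = √11.4921 = 3.39000
σ³ = μ₂^(3/2) = 38.95822
γ₁ = μ₃/σ³ = 69.771 / 38.95822 ≈ 1.7909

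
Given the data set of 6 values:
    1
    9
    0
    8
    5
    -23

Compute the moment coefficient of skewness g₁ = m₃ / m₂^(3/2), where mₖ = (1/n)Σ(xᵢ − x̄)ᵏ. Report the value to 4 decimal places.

-1.4284

x̄ = (1 + 9 + 0 + 8 + 5 - 23) / 6 = 0.0000
deviations (xᵢ − x̄): 1.0000, 9.0000, 0.0000, 8.0000, 5.0000, -23.0000
Σ(xᵢ − x̄)² = 700.0000 ⇒ m₂ = 700.0000/6 = 116.66667
Σ(xᵢ − x̄)³ = -10800.0000 ⇒ m₃ = -10800.0000/6 = -1800.00000
m₂^(3/2) = 116.66667^(1.5) = 1260.14402
g₁ = m₃ / m₂^(3/2) = -1800.00000 / 1260.14402 ≈ -1.4284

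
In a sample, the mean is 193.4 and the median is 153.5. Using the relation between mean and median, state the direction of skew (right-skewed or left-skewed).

mean − median = 193.4 − 153.5 = 39.9
mean > median ⇒ the longer tail is on the right ⇒ right-skewed (positively skewed).

right-skewed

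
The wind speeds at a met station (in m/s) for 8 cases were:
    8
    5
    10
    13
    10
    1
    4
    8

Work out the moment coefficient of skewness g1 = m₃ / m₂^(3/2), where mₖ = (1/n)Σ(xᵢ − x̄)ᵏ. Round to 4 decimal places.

-0.2572

x̄ = (8 + 5 + 10 + 13 + 10 + 1 + 4 + 8) / 8 = 7.3750
deviations (xᵢ − x̄): 0.6250, -2.3750, 2.6250, 5.6250, 2.6250, -6.3750, -3.3750, 0.6250
Σ(xᵢ − x̄)² = 103.8750 ⇒ m₂ = 103.8750/8 = 12.98438
Σ(xᵢ − x̄)³ = -96.2813 ⇒ m₃ = -96.2813/8 = -12.03516
m₂^(3/2) = 12.98438^(1.5) = 46.78769
g1 = m₃ / m₂^(3/2) = -12.03516 / 46.78769 ≈ -0.2572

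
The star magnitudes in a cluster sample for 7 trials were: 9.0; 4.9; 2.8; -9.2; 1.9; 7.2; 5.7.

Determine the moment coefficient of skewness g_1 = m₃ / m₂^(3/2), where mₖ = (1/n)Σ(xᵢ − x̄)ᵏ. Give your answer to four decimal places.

-1.3654

x̄ = (9.0 + 4.9 + 2.8 - 9.2 + 1.9 + 7.2 + 5.7) / 7 = 3.1857
deviations (xᵢ − x̄): 5.8143, 1.7143, -0.3857, -12.3857, -1.2857, 4.0143, 2.5143
Σ(xᵢ − x̄)² = 214.3886 ⇒ m₂ = 214.3886/7 = 30.62694
Σ(xᵢ − x̄)³ = -1620.0469 ⇒ m₃ = -1620.0469/7 = -231.43527
m₂^(3/2) = 30.62694^(1.5) = 169.49441
g_1 = m₃ / m₂^(3/2) = -231.43527 / 169.49441 ≈ -1.3654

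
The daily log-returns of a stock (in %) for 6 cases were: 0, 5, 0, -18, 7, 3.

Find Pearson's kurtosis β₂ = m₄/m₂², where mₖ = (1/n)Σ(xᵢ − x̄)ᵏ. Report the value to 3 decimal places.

x̄ = -0.5000
Σ(xᵢ − x̄)² = 405.5000 ⇒ m₂ = 67.58333
Σ(xᵢ − x̄)⁴ = 98018.3750 ⇒ m₄ = 16336.39583
m₂² = 4567.50694
β₂ = m₄/m₂² = 16336.39583 / 4567.50694 ≈ 3.577

3.577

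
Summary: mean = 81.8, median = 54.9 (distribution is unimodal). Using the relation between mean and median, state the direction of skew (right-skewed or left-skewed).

right-skewed

mean − median = 81.8 − 54.9 = 26.9
mean > median ⇒ the longer tail is on the right ⇒ right-skewed (positively skewed).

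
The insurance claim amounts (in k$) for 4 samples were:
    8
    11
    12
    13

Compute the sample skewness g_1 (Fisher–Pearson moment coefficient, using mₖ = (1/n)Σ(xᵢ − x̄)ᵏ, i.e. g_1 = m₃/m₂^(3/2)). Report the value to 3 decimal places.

-0.687

x̄ = (8 + 11 + 12 + 13) / 4 = 11.0000
deviations (xᵢ − x̄): -3.0000, 0.0000, 1.0000, 2.0000
Σ(xᵢ − x̄)² = 14.0000 ⇒ m₂ = 14.0000/4 = 3.50000
Σ(xᵢ − x̄)³ = -18.0000 ⇒ m₃ = -18.0000/4 = -4.50000
m₂^(3/2) = 3.50000^(1.5) = 6.54790
g_1 = m₃ / m₂^(3/2) = -4.50000 / 6.54790 ≈ -0.687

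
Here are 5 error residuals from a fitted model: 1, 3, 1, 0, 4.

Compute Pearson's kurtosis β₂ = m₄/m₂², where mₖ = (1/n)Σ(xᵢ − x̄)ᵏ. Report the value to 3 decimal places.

x̄ = 1.8000
Σ(xᵢ − x̄)² = 10.8000 ⇒ m₂ = 2.16000
Σ(xᵢ − x̄)⁴ = 36.8160 ⇒ m₄ = 7.36320
m₂² = 4.66560
β₂ = m₄/m₂² = 7.36320 / 4.66560 ≈ 1.578

1.578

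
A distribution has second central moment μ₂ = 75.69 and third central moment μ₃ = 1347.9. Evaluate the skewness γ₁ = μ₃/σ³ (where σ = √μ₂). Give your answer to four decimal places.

σ = √μ₂ = √75.69 = 8.70000
σ³ = μ₂^(3/2) = 658.50300
γ₁ = μ₃/σ³ = 1347.9 / 658.50300 ≈ 2.0469

2.0469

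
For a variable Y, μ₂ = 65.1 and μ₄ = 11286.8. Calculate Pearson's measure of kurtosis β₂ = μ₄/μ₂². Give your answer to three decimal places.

2.663

μ₂² = 65.1² = 4238.01000
μ₄/μ₂² = 11286.8 / 4238.01000 = 2.66323
β₂ ≈ 2.663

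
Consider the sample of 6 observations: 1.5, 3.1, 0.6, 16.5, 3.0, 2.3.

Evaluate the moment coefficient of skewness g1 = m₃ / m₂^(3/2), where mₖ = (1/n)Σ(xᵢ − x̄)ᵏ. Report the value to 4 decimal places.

1.6865

x̄ = (1.5 + 3.1 + 0.6 + 16.5 + 3.0 + 2.3) / 6 = 4.5000
deviations (xᵢ − x̄): -3.0000, -1.4000, -3.9000, 12.0000, -1.5000, -2.2000
Σ(xᵢ − x̄)² = 177.2600 ⇒ m₂ = 177.2600/6 = 29.54333
Σ(xᵢ − x̄)³ = 1624.9140 ⇒ m₃ = 1624.9140/6 = 270.81900
m₂^(3/2) = 29.54333^(1.5) = 160.57918
g1 = m₃ / m₂^(3/2) = 270.81900 / 160.57918 ≈ 1.6865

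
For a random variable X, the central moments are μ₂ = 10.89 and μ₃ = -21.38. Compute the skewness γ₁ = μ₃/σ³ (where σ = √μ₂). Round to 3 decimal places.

-0.595

σ = √μ₂ = √10.89 = 3.30000
σ³ = μ₂^(3/2) = 35.93700
γ₁ = μ₃/σ³ = -21.38 / 35.93700 ≈ -0.595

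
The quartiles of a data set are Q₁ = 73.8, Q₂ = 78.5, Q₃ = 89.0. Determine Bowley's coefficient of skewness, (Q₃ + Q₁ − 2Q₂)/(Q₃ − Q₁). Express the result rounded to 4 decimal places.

numerator: Q₃ + Q₁ − 2Q₂ = 89.0 + 73.8 − 2×78.5 = 5.8000
denominator: Q₃ − Q₁ = 89.0 − 73.8 = 15.2000
Bowley skewness = 5.8000 / 15.2000 ≈ 0.3816

0.3816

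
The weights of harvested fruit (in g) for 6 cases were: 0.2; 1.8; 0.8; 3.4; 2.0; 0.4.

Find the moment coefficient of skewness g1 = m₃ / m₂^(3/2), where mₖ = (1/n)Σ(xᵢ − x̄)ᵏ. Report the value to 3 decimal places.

x̄ = (0.2 + 1.8 + 0.8 + 3.4 + 2.0 + 0.4) / 6 = 1.4333
deviations (xᵢ − x̄): -1.2333, 0.3667, -0.6333, 1.9667, 0.5667, -1.0333
Σ(xᵢ − x̄)² = 7.3133 ⇒ m₂ = 7.3133/6 = 1.21889
Σ(xᵢ − x̄)³ = 4.6044 ⇒ m₃ = 4.6044/6 = 0.76741
m₂^(3/2) = 1.21889^(1.5) = 1.34569
g1 = m₃ / m₂^(3/2) = 0.76741 / 1.34569 ≈ 0.570

0.570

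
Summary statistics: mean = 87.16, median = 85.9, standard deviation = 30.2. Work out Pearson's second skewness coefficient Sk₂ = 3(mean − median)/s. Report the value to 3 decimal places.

0.125

Sk₂ = 3(87.16 − 85.9) / 30.2 = 3 × 1.2600 / 30.2
    = 3.7800 / 30.2 ≈ 0.125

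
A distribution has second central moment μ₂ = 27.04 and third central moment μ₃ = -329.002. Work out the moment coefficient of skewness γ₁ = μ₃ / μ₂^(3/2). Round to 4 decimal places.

-2.3399

σ = √μ₂ = √27.04 = 5.20000
σ³ = μ₂^(3/2) = 140.60800
γ₁ = μ₃/σ³ = -329.002 / 140.60800 ≈ -2.3399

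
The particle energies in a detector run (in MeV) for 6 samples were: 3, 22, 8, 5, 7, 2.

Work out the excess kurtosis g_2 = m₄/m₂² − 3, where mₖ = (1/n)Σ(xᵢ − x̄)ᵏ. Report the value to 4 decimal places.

0.5433

x̄ = 7.8333
Σ(xᵢ − x̄)² = 266.8333 ⇒ m₂ = 44.47222
Σ(xᵢ − x̄)⁴ = 42046.8194 ⇒ m₄ = 7007.80324
m₂² = 1977.77855
g_2 = m₄/m₂² − 3 = 3.54327 − 3 ≈ 0.5433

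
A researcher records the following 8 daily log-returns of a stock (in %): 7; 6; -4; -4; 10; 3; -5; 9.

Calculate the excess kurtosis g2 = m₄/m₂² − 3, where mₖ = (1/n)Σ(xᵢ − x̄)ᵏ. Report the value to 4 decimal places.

-1.6449

x̄ = 2.7500
Σ(xᵢ − x̄)² = 271.5000 ⇒ m₂ = 33.93750
Σ(xᵢ − x̄)⁴ = 12485.9063 ⇒ m₄ = 1560.73828
m₂² = 1151.75391
g2 = m₄/m₂² − 3 = 1.35510 − 3 ≈ -1.6449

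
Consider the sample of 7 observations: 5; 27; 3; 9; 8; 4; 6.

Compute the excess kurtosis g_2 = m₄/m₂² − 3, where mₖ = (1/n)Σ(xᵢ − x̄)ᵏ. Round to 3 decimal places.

x̄ = 8.8571
Σ(xᵢ − x̄)² = 410.8571 ⇒ m₂ = 58.69388
Σ(xᵢ − x̄)⁴ = 110370.4606 ⇒ m₄ = 15767.20866
m₂² = 3444.97126
g_2 = m₄/m₂² − 3 = 4.57688 − 3 ≈ 1.577

1.577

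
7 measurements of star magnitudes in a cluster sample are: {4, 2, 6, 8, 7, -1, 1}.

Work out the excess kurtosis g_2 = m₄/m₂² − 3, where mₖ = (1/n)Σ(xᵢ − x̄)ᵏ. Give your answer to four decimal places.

-1.3583

x̄ = 3.8571
Σ(xᵢ − x̄)² = 66.8571 ⇒ m₂ = 9.55102
Σ(xᵢ − x̄)⁴ = 1048.3382 ⇒ m₄ = 149.76260
m₂² = 91.22199
g_2 = m₄/m₂² − 3 = 1.64174 − 3 ≈ -1.3583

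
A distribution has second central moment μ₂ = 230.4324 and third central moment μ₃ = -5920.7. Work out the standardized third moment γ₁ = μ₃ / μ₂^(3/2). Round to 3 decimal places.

σ = √μ₂ = √230.4324 = 15.18000
σ³ = μ₂^(3/2) = 3497.96383
γ₁ = μ₃/σ³ = -5920.7 / 3497.96383 ≈ -1.693

-1.693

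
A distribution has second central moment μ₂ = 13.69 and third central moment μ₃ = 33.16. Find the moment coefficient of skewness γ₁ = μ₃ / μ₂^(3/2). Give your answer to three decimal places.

0.655

σ = √μ₂ = √13.69 = 3.70000
σ³ = μ₂^(3/2) = 50.65300
γ₁ = μ₃/σ³ = 33.16 / 50.65300 ≈ 0.655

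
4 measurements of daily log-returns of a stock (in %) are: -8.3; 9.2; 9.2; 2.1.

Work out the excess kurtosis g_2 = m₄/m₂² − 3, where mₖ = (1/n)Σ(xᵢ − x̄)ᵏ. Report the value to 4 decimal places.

-1.1547

x̄ = 3.0500
Σ(xᵢ − x̄)² = 205.3700 ⇒ m₂ = 51.34250
Σ(xᵢ − x̄)⁴ = 19457.1340 ⇒ m₄ = 4864.28351
m₂² = 2636.05231
g_2 = m₄/m₂² − 3 = 1.84529 − 3 ≈ -1.1547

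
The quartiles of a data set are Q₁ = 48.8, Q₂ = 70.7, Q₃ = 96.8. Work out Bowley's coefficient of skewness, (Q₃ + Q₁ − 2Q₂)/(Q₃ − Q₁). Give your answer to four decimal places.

numerator: Q₃ + Q₁ − 2Q₂ = 96.8 + 48.8 − 2×70.7 = 4.2000
denominator: Q₃ − Q₁ = 96.8 − 48.8 = 48.0000
Bowley skewness = 4.2000 / 48.0000 ≈ 0.0875

0.0875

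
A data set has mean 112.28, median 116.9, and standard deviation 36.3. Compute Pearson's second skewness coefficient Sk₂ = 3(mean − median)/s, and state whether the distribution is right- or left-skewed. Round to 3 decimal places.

Sk₂ = 3(112.28 − 116.9) / 36.3 = 3 × -4.6200 / 36.3
    = -13.8600 / 36.3 ≈ -0.382
Sk₂ < 0 ⇒ mean < median ⇒ left-skewed (negative skew).

-0.382, left-skewed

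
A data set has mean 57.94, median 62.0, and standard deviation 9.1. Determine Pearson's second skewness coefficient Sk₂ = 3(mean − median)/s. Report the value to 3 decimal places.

Sk₂ = 3(57.94 − 62.0) / 9.1 = 3 × -4.0600 / 9.1
    = -12.1800 / 9.1 ≈ -1.338

-1.338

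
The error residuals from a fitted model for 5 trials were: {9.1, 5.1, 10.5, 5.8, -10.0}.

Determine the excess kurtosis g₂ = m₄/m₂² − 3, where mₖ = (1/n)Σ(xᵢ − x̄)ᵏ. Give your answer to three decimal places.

x̄ = 4.1000
Σ(xᵢ − x̄)² = 268.6600 ⇒ m₂ = 53.73200
Σ(xᵢ − x̄)⁴ = 41837.4898 ⇒ m₄ = 8367.49796
m₂² = 2887.12782
g₂ = m₄/m₂² − 3 = 2.89821 − 3 ≈ -0.102

-0.102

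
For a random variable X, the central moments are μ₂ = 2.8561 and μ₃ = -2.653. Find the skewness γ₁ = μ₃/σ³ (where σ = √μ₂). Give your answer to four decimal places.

σ = √μ₂ = √2.8561 = 1.69000
σ³ = μ₂^(3/2) = 4.82681
γ₁ = μ₃/σ³ = -2.653 / 4.82681 ≈ -0.5496

-0.5496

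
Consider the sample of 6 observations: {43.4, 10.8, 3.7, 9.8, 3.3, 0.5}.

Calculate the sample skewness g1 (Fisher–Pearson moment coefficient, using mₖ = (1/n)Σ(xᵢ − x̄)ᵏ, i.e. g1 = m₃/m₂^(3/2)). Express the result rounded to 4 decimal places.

x̄ = (43.4 + 10.8 + 3.7 + 9.8 + 3.3 + 0.5) / 6 = 11.9167
deviations (xᵢ − x̄): 31.4833, -1.1167, -8.2167, -2.1167, -8.6167, -11.4167
Σ(xᵢ − x̄)² = 1269.0283 ⇒ m₂ = 1269.0283/6 = 211.50472
Σ(xᵢ − x̄)³ = 28512.8636 ⇒ m₃ = 28512.8636/6 = 4752.14393
m₂^(3/2) = 211.50472^(1.5) = 3075.95588
g1 = m₃ / m₂^(3/2) = 4752.14393 / 3075.95588 ≈ 1.5449

1.5449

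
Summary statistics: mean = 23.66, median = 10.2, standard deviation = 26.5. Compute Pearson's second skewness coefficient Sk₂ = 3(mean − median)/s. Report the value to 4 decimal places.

1.5238

Sk₂ = 3(23.66 − 10.2) / 26.5 = 3 × 13.4600 / 26.5
    = 40.3800 / 26.5 ≈ 1.5238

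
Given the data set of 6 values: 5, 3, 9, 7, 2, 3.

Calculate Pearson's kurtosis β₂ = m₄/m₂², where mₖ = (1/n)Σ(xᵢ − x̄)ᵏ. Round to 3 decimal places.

x̄ = 4.8333
Σ(xᵢ − x̄)² = 36.8333 ⇒ m₂ = 6.13889
Σ(xᵢ − x̄)⁴ = 410.4861 ⇒ m₄ = 68.41435
m₂² = 37.68596
β₂ = m₄/m₂² = 68.41435 / 37.68596 ≈ 1.815

1.815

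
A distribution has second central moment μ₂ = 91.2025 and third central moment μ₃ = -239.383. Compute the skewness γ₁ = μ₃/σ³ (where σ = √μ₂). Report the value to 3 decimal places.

-0.275

σ = √μ₂ = √91.2025 = 9.55000
σ³ = μ₂^(3/2) = 870.98388
γ₁ = μ₃/σ³ = -239.383 / 870.98388 ≈ -0.275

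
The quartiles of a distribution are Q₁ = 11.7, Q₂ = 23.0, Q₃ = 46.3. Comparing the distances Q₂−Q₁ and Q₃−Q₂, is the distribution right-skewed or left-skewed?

Q₂ − Q₁ = 11.3;  Q₃ − Q₂ = 23.3
Q₃ − Q₂ > Q₂ − Q₁ ⇒ the upper half is more spread out ⇒ right-skewed.

right-skewed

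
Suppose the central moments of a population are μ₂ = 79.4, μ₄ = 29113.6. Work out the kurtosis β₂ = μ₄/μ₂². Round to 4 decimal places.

μ₂² = 79.4² = 6304.36000
μ₄/μ₂² = 29113.6 / 6304.36000 = 4.61801
β₂ ≈ 4.6180

4.6180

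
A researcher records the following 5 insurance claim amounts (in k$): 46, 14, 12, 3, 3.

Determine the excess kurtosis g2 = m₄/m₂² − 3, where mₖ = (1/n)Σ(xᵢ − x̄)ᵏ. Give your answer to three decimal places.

-0.138

x̄ = 15.6000
Σ(xᵢ − x̄)² = 1257.2000 ⇒ m₂ = 251.44000
Σ(xᵢ − x̄)⁴ = 904655.6960 ⇒ m₄ = 180931.13920
m₂² = 63222.07360
g2 = m₄/m₂² − 3 = 2.86183 − 3 ≈ -0.138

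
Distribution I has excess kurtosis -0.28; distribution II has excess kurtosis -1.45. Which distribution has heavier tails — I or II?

I

Higher excess kurtosis ⇒ heavier tails relative to the normal distribution.
-0.28 vs -1.45: the larger is -0.28, so I has heavier tails.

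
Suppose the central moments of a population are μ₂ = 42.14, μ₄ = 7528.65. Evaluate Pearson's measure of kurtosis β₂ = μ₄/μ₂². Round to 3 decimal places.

μ₂² = 42.14² = 1775.77960
μ₄/μ₂² = 7528.65 / 1775.77960 = 4.23963
β₂ ≈ 4.240

4.240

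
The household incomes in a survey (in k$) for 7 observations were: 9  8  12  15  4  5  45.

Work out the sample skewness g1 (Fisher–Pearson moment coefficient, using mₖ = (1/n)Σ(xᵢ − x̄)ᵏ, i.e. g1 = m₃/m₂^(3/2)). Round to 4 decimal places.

x̄ = (9 + 8 + 12 + 15 + 4 + 5 + 45) / 7 = 14.0000
deviations (xᵢ − x̄): -5.0000, -6.0000, -2.0000, 1.0000, -10.0000, -9.0000, 31.0000
Σ(xᵢ − x̄)² = 1208.0000 ⇒ m₂ = 1208.0000/7 = 172.57143
Σ(xᵢ − x̄)³ = 27714.0000 ⇒ m₃ = 27714.0000/7 = 3959.14286
m₂^(3/2) = 172.57143^(1.5) = 2267.00951
g1 = m₃ / m₂^(3/2) = 3959.14286 / 2267.00951 ≈ 1.7464

1.7464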